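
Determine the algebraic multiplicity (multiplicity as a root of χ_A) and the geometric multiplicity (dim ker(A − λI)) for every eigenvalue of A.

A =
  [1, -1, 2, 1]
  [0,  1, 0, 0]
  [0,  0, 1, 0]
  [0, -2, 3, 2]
λ = 1: alg = 3, geom = 2; λ = 2: alg = 1, geom = 1

Step 1 — factor the characteristic polynomial to read off the algebraic multiplicities:
  χ_A(x) = (x - 2)*(x - 1)^3

Step 2 — compute geometric multiplicities via the rank-nullity identity g(λ) = n − rank(A − λI):
  rank(A − (1)·I) = 2, so dim ker(A − (1)·I) = n − 2 = 2
  rank(A − (2)·I) = 3, so dim ker(A − (2)·I) = n − 3 = 1

Summary:
  λ = 1: algebraic multiplicity = 3, geometric multiplicity = 2
  λ = 2: algebraic multiplicity = 1, geometric multiplicity = 1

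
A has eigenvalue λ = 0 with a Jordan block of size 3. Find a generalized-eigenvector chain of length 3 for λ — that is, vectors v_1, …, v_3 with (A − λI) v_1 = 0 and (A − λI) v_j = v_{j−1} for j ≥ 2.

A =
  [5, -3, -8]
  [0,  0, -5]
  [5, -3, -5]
A Jordan chain for λ = 0 of length 3:
v_1 = (-15, -25, 0)ᵀ
v_2 = (5, 0, 5)ᵀ
v_3 = (1, 0, 0)ᵀ

Let N = A − (0)·I. We want v_3 with N^3 v_3 = 0 but N^2 v_3 ≠ 0; then v_{j-1} := N · v_j for j = 3, …, 2.

Pick v_3 = (1, 0, 0)ᵀ.
Then v_2 = N · v_3 = (5, 0, 5)ᵀ.
Then v_1 = N · v_2 = (-15, -25, 0)ᵀ.

Sanity check: (A − (0)·I) v_1 = (0, 0, 0)ᵀ = 0. ✓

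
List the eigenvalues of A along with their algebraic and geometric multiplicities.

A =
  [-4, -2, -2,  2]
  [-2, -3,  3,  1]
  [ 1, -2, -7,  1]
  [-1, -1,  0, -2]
λ = -4: alg = 4, geom = 2

Step 1 — factor the characteristic polynomial to read off the algebraic multiplicities:
  χ_A(x) = (x + 4)^4

Step 2 — compute geometric multiplicities via the rank-nullity identity g(λ) = n − rank(A − λI):
  rank(A − (-4)·I) = 2, so dim ker(A − (-4)·I) = n − 2 = 2

Summary:
  λ = -4: algebraic multiplicity = 4, geometric multiplicity = 2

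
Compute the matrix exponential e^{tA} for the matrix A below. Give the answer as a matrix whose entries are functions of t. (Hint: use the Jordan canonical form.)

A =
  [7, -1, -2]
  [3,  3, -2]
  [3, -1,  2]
e^{tA} =
  [3*t*exp(4*t) + exp(4*t), -t*exp(4*t), -2*t*exp(4*t)]
  [3*t*exp(4*t), -t*exp(4*t) + exp(4*t), -2*t*exp(4*t)]
  [3*t*exp(4*t), -t*exp(4*t), -2*t*exp(4*t) + exp(4*t)]

Strategy: write A = P · J · P⁻¹ where J is a Jordan canonical form, so e^{tA} = P · e^{tJ} · P⁻¹, and e^{tJ} can be computed block-by-block.

A has Jordan form
J =
  [4, 1, 0]
  [0, 4, 0]
  [0, 0, 4]
(up to reordering of blocks).

Per-block formulas:
  For a 2×2 Jordan block J_2(4): exp(t · J_2(4)) = e^(4t)·(I + t·N), where N is the 2×2 nilpotent shift.
  For a 1×1 block at λ = 4: exp(t · [4]) = [e^(4t)].

After assembling e^{tJ} and conjugating by P, we get:

e^{tA} =
  [3*t*exp(4*t) + exp(4*t), -t*exp(4*t), -2*t*exp(4*t)]
  [3*t*exp(4*t), -t*exp(4*t) + exp(4*t), -2*t*exp(4*t)]
  [3*t*exp(4*t), -t*exp(4*t), -2*t*exp(4*t) + exp(4*t)]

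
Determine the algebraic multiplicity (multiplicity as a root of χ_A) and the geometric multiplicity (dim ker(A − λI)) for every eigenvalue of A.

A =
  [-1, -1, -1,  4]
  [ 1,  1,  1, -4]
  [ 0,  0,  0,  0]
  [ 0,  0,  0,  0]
λ = 0: alg = 4, geom = 3

Step 1 — factor the characteristic polynomial to read off the algebraic multiplicities:
  χ_A(x) = x^4

Step 2 — compute geometric multiplicities via the rank-nullity identity g(λ) = n − rank(A − λI):
  rank(A − (0)·I) = 1, so dim ker(A − (0)·I) = n − 1 = 3

Summary:
  λ = 0: algebraic multiplicity = 4, geometric multiplicity = 3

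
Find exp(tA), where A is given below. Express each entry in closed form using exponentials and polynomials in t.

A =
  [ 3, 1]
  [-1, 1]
e^{tA} =
  [t*exp(2*t) + exp(2*t), t*exp(2*t)]
  [-t*exp(2*t), -t*exp(2*t) + exp(2*t)]

Strategy: write A = P · J · P⁻¹ where J is a Jordan canonical form, so e^{tA} = P · e^{tJ} · P⁻¹, and e^{tJ} can be computed block-by-block.

A has Jordan form
J =
  [2, 1]
  [0, 2]
(up to reordering of blocks).

Per-block formulas:
  For a 2×2 Jordan block J_2(2): exp(t · J_2(2)) = e^(2t)·(I + t·N), where N is the 2×2 nilpotent shift.

After assembling e^{tJ} and conjugating by P, we get:

e^{tA} =
  [t*exp(2*t) + exp(2*t), t*exp(2*t)]
  [-t*exp(2*t), -t*exp(2*t) + exp(2*t)]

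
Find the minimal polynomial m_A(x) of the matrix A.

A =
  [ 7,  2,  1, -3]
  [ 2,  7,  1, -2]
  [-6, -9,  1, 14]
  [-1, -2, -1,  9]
x^3 - 18*x^2 + 108*x - 216

The characteristic polynomial is χ_A(x) = (x - 6)^4, so the eigenvalues are known. The minimal polynomial is
  m_A(x) = Π_λ (x − λ)^{k_λ}
where k_λ is the size of the *largest* Jordan block for λ (equivalently, the smallest k with (A − λI)^k v = 0 for every generalised eigenvector v of λ).

  λ = 6: largest Jordan block has size 3, contributing (x − 6)^3

So m_A(x) = (x - 6)^3 = x^3 - 18*x^2 + 108*x - 216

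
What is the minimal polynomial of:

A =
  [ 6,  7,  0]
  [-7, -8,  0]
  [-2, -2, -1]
x^2 + 2*x + 1

The characteristic polynomial is χ_A(x) = (x + 1)^3, so the eigenvalues are known. The minimal polynomial is
  m_A(x) = Π_λ (x − λ)^{k_λ}
where k_λ is the size of the *largest* Jordan block for λ (equivalently, the smallest k with (A − λI)^k v = 0 for every generalised eigenvector v of λ).

  λ = -1: largest Jordan block has size 2, contributing (x + 1)^2

So m_A(x) = (x + 1)^2 = x^2 + 2*x + 1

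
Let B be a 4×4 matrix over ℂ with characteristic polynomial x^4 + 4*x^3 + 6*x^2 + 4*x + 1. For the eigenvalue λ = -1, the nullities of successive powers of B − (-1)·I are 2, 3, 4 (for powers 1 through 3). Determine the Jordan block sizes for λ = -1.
Block sizes for λ = -1: [3, 1]

From the dimensions of kernels of powers, the number of Jordan blocks of size at least j is d_j − d_{j−1} where d_j = dim ker(N^j) (with d_0 = 0). Computing the differences gives [2, 1, 1].
The number of blocks of size exactly k is (#blocks of size ≥ k) − (#blocks of size ≥ k + 1), so the partition is: 1 block(s) of size 1, 1 block(s) of size 3.
In nonincreasing order the block sizes are [3, 1].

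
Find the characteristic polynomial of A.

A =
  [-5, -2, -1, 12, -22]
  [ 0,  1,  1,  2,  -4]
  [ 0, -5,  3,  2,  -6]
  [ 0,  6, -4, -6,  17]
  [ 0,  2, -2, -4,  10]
x^5 - 3*x^4 - 16*x^3 + 88*x^2 - 144*x + 80

Expanding det(x·I − A) (e.g. by cofactor expansion or by noting that A is similar to its Jordan form J, which has the same characteristic polynomial as A) gives
  χ_A(x) = x^5 - 3*x^4 - 16*x^3 + 88*x^2 - 144*x + 80
which factors as (x - 2)^4*(x + 5). The eigenvalues (with algebraic multiplicities) are λ = -5 with multiplicity 1, λ = 2 with multiplicity 4.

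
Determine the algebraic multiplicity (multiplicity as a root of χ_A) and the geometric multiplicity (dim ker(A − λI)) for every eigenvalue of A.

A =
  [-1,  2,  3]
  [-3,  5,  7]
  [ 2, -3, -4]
λ = 0: alg = 3, geom = 1

Step 1 — factor the characteristic polynomial to read off the algebraic multiplicities:
  χ_A(x) = x^3

Step 2 — compute geometric multiplicities via the rank-nullity identity g(λ) = n − rank(A − λI):
  rank(A − (0)·I) = 2, so dim ker(A − (0)·I) = n − 2 = 1

Summary:
  λ = 0: algebraic multiplicity = 3, geometric multiplicity = 1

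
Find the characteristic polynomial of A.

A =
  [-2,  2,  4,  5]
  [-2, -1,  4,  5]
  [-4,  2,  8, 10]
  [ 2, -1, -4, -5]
x^4

Expanding det(x·I − A) (e.g. by cofactor expansion or by noting that A is similar to its Jordan form J, which has the same characteristic polynomial as A) gives
  χ_A(x) = x^4
which factors as x^4. The eigenvalues (with algebraic multiplicities) are λ = 0 with multiplicity 4.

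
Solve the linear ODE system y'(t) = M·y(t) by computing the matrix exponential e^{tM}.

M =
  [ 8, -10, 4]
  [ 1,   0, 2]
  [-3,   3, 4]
e^{tM} =
  [-3*t^2*exp(4*t) + 4*t*exp(4*t) + exp(4*t), 6*t^2*exp(4*t) - 10*t*exp(4*t), -2*t^2*exp(4*t) + 4*t*exp(4*t)]
  [-3*t^2*exp(4*t) + t*exp(4*t), 6*t^2*exp(4*t) - 4*t*exp(4*t) + exp(4*t), -2*t^2*exp(4*t) + 2*t*exp(4*t)]
  [-9*t^2*exp(4*t)/2 - 3*t*exp(4*t), 9*t^2*exp(4*t) + 3*t*exp(4*t), -3*t^2*exp(4*t) + exp(4*t)]

Strategy: write M = P · J · P⁻¹ where J is a Jordan canonical form, so e^{tM} = P · e^{tJ} · P⁻¹, and e^{tJ} can be computed block-by-block.

M has Jordan form
J =
  [4, 1, 0]
  [0, 4, 1]
  [0, 0, 4]
(up to reordering of blocks).

Per-block formulas:
  For a 3×3 Jordan block J_3(4): exp(t · J_3(4)) = e^(4t)·(I + t·N + (t^2/2)·N^2), where N is the 3×3 nilpotent shift.

After assembling e^{tJ} and conjugating by P, we get:

e^{tM} =
  [-3*t^2*exp(4*t) + 4*t*exp(4*t) + exp(4*t), 6*t^2*exp(4*t) - 10*t*exp(4*t), -2*t^2*exp(4*t) + 4*t*exp(4*t)]
  [-3*t^2*exp(4*t) + t*exp(4*t), 6*t^2*exp(4*t) - 4*t*exp(4*t) + exp(4*t), -2*t^2*exp(4*t) + 2*t*exp(4*t)]
  [-9*t^2*exp(4*t)/2 - 3*t*exp(4*t), 9*t^2*exp(4*t) + 3*t*exp(4*t), -3*t^2*exp(4*t) + exp(4*t)]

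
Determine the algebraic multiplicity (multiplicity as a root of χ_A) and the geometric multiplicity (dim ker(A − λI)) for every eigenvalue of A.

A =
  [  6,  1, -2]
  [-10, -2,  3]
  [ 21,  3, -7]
λ = -1: alg = 3, geom = 1

Step 1 — factor the characteristic polynomial to read off the algebraic multiplicities:
  χ_A(x) = (x + 1)^3

Step 2 — compute geometric multiplicities via the rank-nullity identity g(λ) = n − rank(A − λI):
  rank(A − (-1)·I) = 2, so dim ker(A − (-1)·I) = n − 2 = 1

Summary:
  λ = -1: algebraic multiplicity = 3, geometric multiplicity = 1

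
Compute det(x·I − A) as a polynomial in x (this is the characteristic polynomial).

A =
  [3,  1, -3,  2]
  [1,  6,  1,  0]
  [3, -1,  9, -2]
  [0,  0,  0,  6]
x^4 - 24*x^3 + 216*x^2 - 864*x + 1296

Expanding det(x·I − A) (e.g. by cofactor expansion or by noting that A is similar to its Jordan form J, which has the same characteristic polynomial as A) gives
  χ_A(x) = x^4 - 24*x^3 + 216*x^2 - 864*x + 1296
which factors as (x - 6)^4. The eigenvalues (with algebraic multiplicities) are λ = 6 with multiplicity 4.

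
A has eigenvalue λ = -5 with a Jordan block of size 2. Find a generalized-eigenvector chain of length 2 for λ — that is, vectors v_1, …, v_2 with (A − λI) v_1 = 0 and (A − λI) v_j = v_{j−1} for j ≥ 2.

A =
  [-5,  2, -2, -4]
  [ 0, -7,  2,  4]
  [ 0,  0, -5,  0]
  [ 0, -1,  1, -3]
A Jordan chain for λ = -5 of length 2:
v_1 = (2, -2, 0, -1)ᵀ
v_2 = (0, 1, 0, 0)ᵀ

Let N = A − (-5)·I. We want v_2 with N^2 v_2 = 0 but N^1 v_2 ≠ 0; then v_{j-1} := N · v_j for j = 2, …, 2.

Pick v_2 = (0, 1, 0, 0)ᵀ.
Then v_1 = N · v_2 = (2, -2, 0, -1)ᵀ.

Sanity check: (A − (-5)·I) v_1 = (0, 0, 0, 0)ᵀ = 0. ✓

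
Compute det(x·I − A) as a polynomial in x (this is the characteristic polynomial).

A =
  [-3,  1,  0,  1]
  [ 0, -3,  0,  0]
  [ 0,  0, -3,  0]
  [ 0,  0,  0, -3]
x^4 + 12*x^3 + 54*x^2 + 108*x + 81

Expanding det(x·I − A) (e.g. by cofactor expansion or by noting that A is similar to its Jordan form J, which has the same characteristic polynomial as A) gives
  χ_A(x) = x^4 + 12*x^3 + 54*x^2 + 108*x + 81
which factors as (x + 3)^4. The eigenvalues (with algebraic multiplicities) are λ = -3 with multiplicity 4.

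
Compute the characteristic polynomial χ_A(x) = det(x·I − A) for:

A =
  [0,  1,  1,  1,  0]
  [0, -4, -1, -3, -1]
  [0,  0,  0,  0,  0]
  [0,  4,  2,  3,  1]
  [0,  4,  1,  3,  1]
x^5

Expanding det(x·I − A) (e.g. by cofactor expansion or by noting that A is similar to its Jordan form J, which has the same characteristic polynomial as A) gives
  χ_A(x) = x^5
which factors as x^5. The eigenvalues (with algebraic multiplicities) are λ = 0 with multiplicity 5.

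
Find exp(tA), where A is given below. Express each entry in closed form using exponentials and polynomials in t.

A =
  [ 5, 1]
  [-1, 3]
e^{tA} =
  [t*exp(4*t) + exp(4*t), t*exp(4*t)]
  [-t*exp(4*t), -t*exp(4*t) + exp(4*t)]

Strategy: write A = P · J · P⁻¹ where J is a Jordan canonical form, so e^{tA} = P · e^{tJ} · P⁻¹, and e^{tJ} can be computed block-by-block.

A has Jordan form
J =
  [4, 1]
  [0, 4]
(up to reordering of blocks).

Per-block formulas:
  For a 2×2 Jordan block J_2(4): exp(t · J_2(4)) = e^(4t)·(I + t·N), where N is the 2×2 nilpotent shift.

After assembling e^{tJ} and conjugating by P, we get:

e^{tA} =
  [t*exp(4*t) + exp(4*t), t*exp(4*t)]
  [-t*exp(4*t), -t*exp(4*t) + exp(4*t)]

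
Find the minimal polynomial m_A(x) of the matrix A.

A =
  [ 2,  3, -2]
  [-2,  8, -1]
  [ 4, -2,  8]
x^3 - 18*x^2 + 108*x - 216

The characteristic polynomial is χ_A(x) = (x - 6)^3, so the eigenvalues are known. The minimal polynomial is
  m_A(x) = Π_λ (x − λ)^{k_λ}
where k_λ is the size of the *largest* Jordan block for λ (equivalently, the smallest k with (A − λI)^k v = 0 for every generalised eigenvector v of λ).

  λ = 6: largest Jordan block has size 3, contributing (x − 6)^3

So m_A(x) = (x - 6)^3 = x^3 - 18*x^2 + 108*x - 216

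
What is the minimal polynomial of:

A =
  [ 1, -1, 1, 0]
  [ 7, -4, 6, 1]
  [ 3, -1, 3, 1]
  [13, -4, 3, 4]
x^4 - 4*x^3 - 2*x^2 + 12*x + 9

The characteristic polynomial is χ_A(x) = (x - 3)^2*(x + 1)^2, so the eigenvalues are known. The minimal polynomial is
  m_A(x) = Π_λ (x − λ)^{k_λ}
where k_λ is the size of the *largest* Jordan block for λ (equivalently, the smallest k with (A − λI)^k v = 0 for every generalised eigenvector v of λ).

  λ = -1: largest Jordan block has size 2, contributing (x + 1)^2
  λ = 3: largest Jordan block has size 2, contributing (x − 3)^2

So m_A(x) = (x - 3)^2*(x + 1)^2 = x^4 - 4*x^3 - 2*x^2 + 12*x + 9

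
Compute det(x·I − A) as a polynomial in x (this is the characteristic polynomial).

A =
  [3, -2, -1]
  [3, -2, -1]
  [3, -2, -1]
x^3

Expanding det(x·I − A) (e.g. by cofactor expansion or by noting that A is similar to its Jordan form J, which has the same characteristic polynomial as A) gives
  χ_A(x) = x^3
which factors as x^3. The eigenvalues (with algebraic multiplicities) are λ = 0 with multiplicity 3.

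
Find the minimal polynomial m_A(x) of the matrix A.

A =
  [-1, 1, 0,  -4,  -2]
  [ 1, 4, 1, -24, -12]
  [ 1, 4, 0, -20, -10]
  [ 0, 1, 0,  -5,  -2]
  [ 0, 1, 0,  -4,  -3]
x^3 + 3*x^2 + 3*x + 1

The characteristic polynomial is χ_A(x) = (x + 1)^5, so the eigenvalues are known. The minimal polynomial is
  m_A(x) = Π_λ (x − λ)^{k_λ}
where k_λ is the size of the *largest* Jordan block for λ (equivalently, the smallest k with (A − λI)^k v = 0 for every generalised eigenvector v of λ).

  λ = -1: largest Jordan block has size 3, contributing (x + 1)^3

So m_A(x) = (x + 1)^3 = x^3 + 3*x^2 + 3*x + 1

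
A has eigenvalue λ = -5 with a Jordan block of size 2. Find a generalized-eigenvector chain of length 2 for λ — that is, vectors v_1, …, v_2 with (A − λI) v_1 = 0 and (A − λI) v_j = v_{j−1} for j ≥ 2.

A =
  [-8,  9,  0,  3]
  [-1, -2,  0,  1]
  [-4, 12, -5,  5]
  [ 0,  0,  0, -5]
A Jordan chain for λ = -5 of length 2:
v_1 = (-3, -1, -4, 0)ᵀ
v_2 = (1, 0, 0, 0)ᵀ

Let N = A − (-5)·I. We want v_2 with N^2 v_2 = 0 but N^1 v_2 ≠ 0; then v_{j-1} := N · v_j for j = 2, …, 2.

Pick v_2 = (1, 0, 0, 0)ᵀ.
Then v_1 = N · v_2 = (-3, -1, -4, 0)ᵀ.

Sanity check: (A − (-5)·I) v_1 = (0, 0, 0, 0)ᵀ = 0. ✓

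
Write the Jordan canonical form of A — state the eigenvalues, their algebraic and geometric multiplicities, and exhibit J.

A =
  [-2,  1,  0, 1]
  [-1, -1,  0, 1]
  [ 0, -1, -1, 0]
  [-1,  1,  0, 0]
J_3(-1) ⊕ J_1(-1)

The characteristic polynomial is
  det(x·I − A) = x^4 + 4*x^3 + 6*x^2 + 4*x + 1 = (x + 1)^4

Eigenvalues and multiplicities (the geometric multiplicity of λ is n − rank(A − λI), which equals the number of Jordan blocks for λ):
  λ = -1: algebraic multiplicity = 4, geometric multiplicity = 2

Determining the block sizes for each eigenvalue:
  λ = -1: with am = 4 and gm = 2, the partition is not yet determined (e.g. several partitions of 4 into 2 parts exist). Let N = A − (-1)·I. Computing rank(N^1) = 2, rank(N^2) = 1, rank(N^3) = 0; the number of blocks of size ≥ j is rank(N^{j−1}) − rank(N^j), giving [2, 1, 1]. So we have 1 block(s) of size 3, 1 block(s) of size 1 → block sizes [3, 1]

Assembling the blocks gives a Jordan form
J =
  [-1,  1,  0,  0]
  [ 0, -1,  1,  0]
  [ 0,  0, -1,  0]
  [ 0,  0,  0, -1]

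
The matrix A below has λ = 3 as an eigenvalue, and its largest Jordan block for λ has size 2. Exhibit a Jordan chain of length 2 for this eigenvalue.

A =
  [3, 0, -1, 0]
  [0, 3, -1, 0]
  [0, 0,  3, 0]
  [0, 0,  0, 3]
A Jordan chain for λ = 3 of length 2:
v_1 = (-1, -1, 0, 0)ᵀ
v_2 = (0, 0, 1, 0)ᵀ

Let N = A − (3)·I. We want v_2 with N^2 v_2 = 0 but N^1 v_2 ≠ 0; then v_{j-1} := N · v_j for j = 2, …, 2.

Pick v_2 = (0, 0, 1, 0)ᵀ.
Then v_1 = N · v_2 = (-1, -1, 0, 0)ᵀ.

Sanity check: (A − (3)·I) v_1 = (0, 0, 0, 0)ᵀ = 0. ✓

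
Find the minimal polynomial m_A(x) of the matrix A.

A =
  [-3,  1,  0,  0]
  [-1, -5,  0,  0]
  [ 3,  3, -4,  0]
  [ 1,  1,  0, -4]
x^2 + 8*x + 16

The characteristic polynomial is χ_A(x) = (x + 4)^4, so the eigenvalues are known. The minimal polynomial is
  m_A(x) = Π_λ (x − λ)^{k_λ}
where k_λ is the size of the *largest* Jordan block for λ (equivalently, the smallest k with (A − λI)^k v = 0 for every generalised eigenvector v of λ).

  λ = -4: largest Jordan block has size 2, contributing (x + 4)^2

So m_A(x) = (x + 4)^2 = x^2 + 8*x + 16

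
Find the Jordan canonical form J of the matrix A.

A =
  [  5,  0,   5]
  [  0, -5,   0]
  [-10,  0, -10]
J_1(-5) ⊕ J_1(-5) ⊕ J_1(0)

The characteristic polynomial is
  det(x·I − A) = x^3 + 10*x^2 + 25*x = x*(x + 5)^2

Eigenvalues and multiplicities (the geometric multiplicity of λ is n − rank(A − λI), which equals the number of Jordan blocks for λ):
  λ = -5: algebraic multiplicity = 2, geometric multiplicity = 2
  λ = 0: algebraic multiplicity = 1, geometric multiplicity = 1

Determining the block sizes for each eigenvalue:
  λ = -5: gm = am = 2, so every block has size 1 → block sizes [1, 1]
  λ = 0: one block (gm = 1), so the single block has size am = 1 → block sizes [1]

Assembling the blocks gives a Jordan form
J =
  [-5,  0, 0]
  [ 0, -5, 0]
  [ 0,  0, 0]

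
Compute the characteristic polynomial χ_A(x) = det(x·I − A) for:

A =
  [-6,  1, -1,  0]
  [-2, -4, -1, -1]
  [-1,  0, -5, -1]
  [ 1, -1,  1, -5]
x^4 + 20*x^3 + 150*x^2 + 500*x + 625

Expanding det(x·I − A) (e.g. by cofactor expansion or by noting that A is similar to its Jordan form J, which has the same characteristic polynomial as A) gives
  χ_A(x) = x^4 + 20*x^3 + 150*x^2 + 500*x + 625
which factors as (x + 5)^4. The eigenvalues (with algebraic multiplicities) are λ = -5 with multiplicity 4.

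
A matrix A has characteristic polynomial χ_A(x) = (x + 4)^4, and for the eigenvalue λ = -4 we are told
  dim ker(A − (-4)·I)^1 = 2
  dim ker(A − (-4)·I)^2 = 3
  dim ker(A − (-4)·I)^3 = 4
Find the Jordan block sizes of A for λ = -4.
Block sizes for λ = -4: [3, 1]

From the dimensions of kernels of powers, the number of Jordan blocks of size at least j is d_j − d_{j−1} where d_j = dim ker(N^j) (with d_0 = 0). Computing the differences gives [2, 1, 1].
The number of blocks of size exactly k is (#blocks of size ≥ k) − (#blocks of size ≥ k + 1), so the partition is: 1 block(s) of size 1, 1 block(s) of size 3.
In nonincreasing order the block sizes are [3, 1].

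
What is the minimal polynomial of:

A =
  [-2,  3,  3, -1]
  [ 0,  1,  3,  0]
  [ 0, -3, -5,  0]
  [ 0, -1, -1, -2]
x^3 + 6*x^2 + 12*x + 8

The characteristic polynomial is χ_A(x) = (x + 2)^4, so the eigenvalues are known. The minimal polynomial is
  m_A(x) = Π_λ (x − λ)^{k_λ}
where k_λ is the size of the *largest* Jordan block for λ (equivalently, the smallest k with (A − λI)^k v = 0 for every generalised eigenvector v of λ).

  λ = -2: largest Jordan block has size 3, contributing (x + 2)^3

So m_A(x) = (x + 2)^3 = x^3 + 6*x^2 + 12*x + 8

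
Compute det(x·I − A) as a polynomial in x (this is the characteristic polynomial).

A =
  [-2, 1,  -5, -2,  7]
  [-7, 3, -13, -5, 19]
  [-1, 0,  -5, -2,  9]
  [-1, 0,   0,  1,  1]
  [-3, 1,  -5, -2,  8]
x^5 - 5*x^4 + 10*x^3 - 10*x^2 + 5*x - 1

Expanding det(x·I − A) (e.g. by cofactor expansion or by noting that A is similar to its Jordan form J, which has the same characteristic polynomial as A) gives
  χ_A(x) = x^5 - 5*x^4 + 10*x^3 - 10*x^2 + 5*x - 1
which factors as (x - 1)^5. The eigenvalues (with algebraic multiplicities) are λ = 1 with multiplicity 5.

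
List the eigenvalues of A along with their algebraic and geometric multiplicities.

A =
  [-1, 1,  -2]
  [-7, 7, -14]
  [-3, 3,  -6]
λ = 0: alg = 3, geom = 2

Step 1 — factor the characteristic polynomial to read off the algebraic multiplicities:
  χ_A(x) = x^3

Step 2 — compute geometric multiplicities via the rank-nullity identity g(λ) = n − rank(A − λI):
  rank(A − (0)·I) = 1, so dim ker(A − (0)·I) = n − 1 = 2

Summary:
  λ = 0: algebraic multiplicity = 3, geometric multiplicity = 2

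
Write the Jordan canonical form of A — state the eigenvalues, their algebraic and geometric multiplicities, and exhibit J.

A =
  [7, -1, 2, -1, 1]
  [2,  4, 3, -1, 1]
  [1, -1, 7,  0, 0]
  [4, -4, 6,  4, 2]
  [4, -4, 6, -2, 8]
J_3(6) ⊕ J_1(6) ⊕ J_1(6)

The characteristic polynomial is
  det(x·I − A) = x^5 - 30*x^4 + 360*x^3 - 2160*x^2 + 6480*x - 7776 = (x - 6)^5

Eigenvalues and multiplicities (the geometric multiplicity of λ is n − rank(A − λI), which equals the number of Jordan blocks for λ):
  λ = 6: algebraic multiplicity = 5, geometric multiplicity = 3

Determining the block sizes for each eigenvalue:
  λ = 6: with am = 5 and gm = 3, the partition is not yet determined (e.g. several partitions of 5 into 3 parts exist). Let N = A − (6)·I. Computing rank(N^1) = 2, rank(N^2) = 1, rank(N^3) = 0; the number of blocks of size ≥ j is rank(N^{j−1}) − rank(N^j), giving [3, 1, 1]. So we have 1 block(s) of size 3, 2 block(s) of size 1 → block sizes [3, 1, 1]

Assembling the blocks gives a Jordan form
J =
  [6, 1, 0, 0, 0]
  [0, 6, 1, 0, 0]
  [0, 0, 6, 0, 0]
  [0, 0, 0, 6, 0]
  [0, 0, 0, 0, 6]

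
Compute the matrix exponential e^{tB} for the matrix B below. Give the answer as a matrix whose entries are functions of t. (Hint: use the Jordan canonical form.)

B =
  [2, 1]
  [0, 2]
e^{tB} =
  [exp(2*t), t*exp(2*t)]
  [0, exp(2*t)]

Strategy: write B = P · J · P⁻¹ where J is a Jordan canonical form, so e^{tB} = P · e^{tJ} · P⁻¹, and e^{tJ} can be computed block-by-block.

B has Jordan form
J =
  [2, 1]
  [0, 2]
(up to reordering of blocks).

Per-block formulas:
  For a 2×2 Jordan block J_2(2): exp(t · J_2(2)) = e^(2t)·(I + t·N), where N is the 2×2 nilpotent shift.

After assembling e^{tJ} and conjugating by P, we get:

e^{tB} =
  [exp(2*t), t*exp(2*t)]
  [0, exp(2*t)]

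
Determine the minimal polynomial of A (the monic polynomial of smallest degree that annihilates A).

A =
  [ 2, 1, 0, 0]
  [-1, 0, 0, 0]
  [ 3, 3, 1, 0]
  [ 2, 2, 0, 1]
x^2 - 2*x + 1

The characteristic polynomial is χ_A(x) = (x - 1)^4, so the eigenvalues are known. The minimal polynomial is
  m_A(x) = Π_λ (x − λ)^{k_λ}
where k_λ is the size of the *largest* Jordan block for λ (equivalently, the smallest k with (A − λI)^k v = 0 for every generalised eigenvector v of λ).

  λ = 1: largest Jordan block has size 2, contributing (x − 1)^2

So m_A(x) = (x - 1)^2 = x^2 - 2*x + 1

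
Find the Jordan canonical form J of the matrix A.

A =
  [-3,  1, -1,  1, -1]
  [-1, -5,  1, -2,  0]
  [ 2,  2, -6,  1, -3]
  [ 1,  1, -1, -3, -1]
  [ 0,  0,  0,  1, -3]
J_3(-4) ⊕ J_1(-4) ⊕ J_1(-4)

The characteristic polynomial is
  det(x·I − A) = x^5 + 20*x^4 + 160*x^3 + 640*x^2 + 1280*x + 1024 = (x + 4)^5

Eigenvalues and multiplicities (the geometric multiplicity of λ is n − rank(A − λI), which equals the number of Jordan blocks for λ):
  λ = -4: algebraic multiplicity = 5, geometric multiplicity = 3

Determining the block sizes for each eigenvalue:
  λ = -4: with am = 5 and gm = 3, the partition is not yet determined (e.g. several partitions of 5 into 3 parts exist). Let N = A − (-4)·I. Computing rank(N^1) = 2, rank(N^2) = 1, rank(N^3) = 0; the number of blocks of size ≥ j is rank(N^{j−1}) − rank(N^j), giving [3, 1, 1]. So we have 1 block(s) of size 3, 2 block(s) of size 1 → block sizes [3, 1, 1]

Assembling the blocks gives a Jordan form
J =
  [-4,  1,  0,  0,  0]
  [ 0, -4,  1,  0,  0]
  [ 0,  0, -4,  0,  0]
  [ 0,  0,  0, -4,  0]
  [ 0,  0,  0,  0, -4]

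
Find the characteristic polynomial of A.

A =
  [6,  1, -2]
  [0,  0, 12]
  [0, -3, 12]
x^3 - 18*x^2 + 108*x - 216

Expanding det(x·I − A) (e.g. by cofactor expansion or by noting that A is similar to its Jordan form J, which has the same characteristic polynomial as A) gives
  χ_A(x) = x^3 - 18*x^2 + 108*x - 216
which factors as (x - 6)^3. The eigenvalues (with algebraic multiplicities) are λ = 6 with multiplicity 3.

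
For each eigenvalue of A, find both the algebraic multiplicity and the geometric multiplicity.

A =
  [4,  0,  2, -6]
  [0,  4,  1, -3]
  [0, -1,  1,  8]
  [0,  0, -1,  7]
λ = 4: alg = 4, geom = 2

Step 1 — factor the characteristic polynomial to read off the algebraic multiplicities:
  χ_A(x) = (x - 4)^4

Step 2 — compute geometric multiplicities via the rank-nullity identity g(λ) = n − rank(A − λI):
  rank(A − (4)·I) = 2, so dim ker(A − (4)·I) = n − 2 = 2

Summary:
  λ = 4: algebraic multiplicity = 4, geometric multiplicity = 2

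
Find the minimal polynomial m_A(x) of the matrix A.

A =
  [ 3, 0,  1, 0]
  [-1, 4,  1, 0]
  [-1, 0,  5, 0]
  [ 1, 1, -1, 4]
x^3 - 12*x^2 + 48*x - 64

The characteristic polynomial is χ_A(x) = (x - 4)^4, so the eigenvalues are known. The minimal polynomial is
  m_A(x) = Π_λ (x − λ)^{k_λ}
where k_λ is the size of the *largest* Jordan block for λ (equivalently, the smallest k with (A − λI)^k v = 0 for every generalised eigenvector v of λ).

  λ = 4: largest Jordan block has size 3, contributing (x − 4)^3

So m_A(x) = (x - 4)^3 = x^3 - 12*x^2 + 48*x - 64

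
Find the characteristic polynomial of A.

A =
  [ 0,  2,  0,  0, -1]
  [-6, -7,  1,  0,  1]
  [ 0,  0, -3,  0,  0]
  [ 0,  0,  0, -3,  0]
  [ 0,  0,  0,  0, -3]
x^5 + 16*x^4 + 102*x^3 + 324*x^2 + 513*x + 324

Expanding det(x·I − A) (e.g. by cofactor expansion or by noting that A is similar to its Jordan form J, which has the same characteristic polynomial as A) gives
  χ_A(x) = x^5 + 16*x^4 + 102*x^3 + 324*x^2 + 513*x + 324
which factors as (x + 3)^4*(x + 4). The eigenvalues (with algebraic multiplicities) are λ = -4 with multiplicity 1, λ = -3 with multiplicity 4.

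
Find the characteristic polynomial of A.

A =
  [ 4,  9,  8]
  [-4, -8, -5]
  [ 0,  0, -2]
x^3 + 6*x^2 + 12*x + 8

Expanding det(x·I − A) (e.g. by cofactor expansion or by noting that A is similar to its Jordan form J, which has the same characteristic polynomial as A) gives
  χ_A(x) = x^3 + 6*x^2 + 12*x + 8
which factors as (x + 2)^3. The eigenvalues (with algebraic multiplicities) are λ = -2 with multiplicity 3.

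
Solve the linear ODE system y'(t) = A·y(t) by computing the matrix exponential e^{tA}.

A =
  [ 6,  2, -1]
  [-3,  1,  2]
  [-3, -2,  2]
e^{tA} =
  [3*t^2*exp(3*t) + 3*t*exp(3*t) + exp(3*t), 2*t^2*exp(3*t) + 2*t*exp(3*t), t^2*exp(3*t) - t*exp(3*t)]
  [-9*t^2*exp(3*t)/2 - 3*t*exp(3*t), -3*t^2*exp(3*t) - 2*t*exp(3*t) + exp(3*t), -3*t^2*exp(3*t)/2 + 2*t*exp(3*t)]
  [-3*t*exp(3*t), -2*t*exp(3*t), -t*exp(3*t) + exp(3*t)]

Strategy: write A = P · J · P⁻¹ where J is a Jordan canonical form, so e^{tA} = P · e^{tJ} · P⁻¹, and e^{tJ} can be computed block-by-block.

A has Jordan form
J =
  [3, 1, 0]
  [0, 3, 1]
  [0, 0, 3]
(up to reordering of blocks).

Per-block formulas:
  For a 3×3 Jordan block J_3(3): exp(t · J_3(3)) = e^(3t)·(I + t·N + (t^2/2)·N^2), where N is the 3×3 nilpotent shift.

After assembling e^{tJ} and conjugating by P, we get:

e^{tA} =
  [3*t^2*exp(3*t) + 3*t*exp(3*t) + exp(3*t), 2*t^2*exp(3*t) + 2*t*exp(3*t), t^2*exp(3*t) - t*exp(3*t)]
  [-9*t^2*exp(3*t)/2 - 3*t*exp(3*t), -3*t^2*exp(3*t) - 2*t*exp(3*t) + exp(3*t), -3*t^2*exp(3*t)/2 + 2*t*exp(3*t)]
  [-3*t*exp(3*t), -2*t*exp(3*t), -t*exp(3*t) + exp(3*t)]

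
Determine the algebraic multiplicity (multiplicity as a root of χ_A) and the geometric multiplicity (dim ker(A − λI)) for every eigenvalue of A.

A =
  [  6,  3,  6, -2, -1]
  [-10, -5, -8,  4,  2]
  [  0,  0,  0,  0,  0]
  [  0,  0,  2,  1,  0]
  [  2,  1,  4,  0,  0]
λ = 0: alg = 3, geom = 2; λ = 1: alg = 2, geom = 2

Step 1 — factor the characteristic polynomial to read off the algebraic multiplicities:
  χ_A(x) = x^3*(x - 1)^2

Step 2 — compute geometric multiplicities via the rank-nullity identity g(λ) = n − rank(A − λI):
  rank(A − (0)·I) = 3, so dim ker(A − (0)·I) = n − 3 = 2
  rank(A − (1)·I) = 3, so dim ker(A − (1)·I) = n − 3 = 2

Summary:
  λ = 0: algebraic multiplicity = 3, geometric multiplicity = 2
  λ = 1: algebraic multiplicity = 2, geometric multiplicity = 2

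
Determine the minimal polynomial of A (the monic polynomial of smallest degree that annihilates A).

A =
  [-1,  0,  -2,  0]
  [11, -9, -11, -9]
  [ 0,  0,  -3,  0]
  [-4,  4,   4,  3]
x^3 + 7*x^2 + 15*x + 9

The characteristic polynomial is χ_A(x) = (x + 1)*(x + 3)^3, so the eigenvalues are known. The minimal polynomial is
  m_A(x) = Π_λ (x − λ)^{k_λ}
where k_λ is the size of the *largest* Jordan block for λ (equivalently, the smallest k with (A − λI)^k v = 0 for every generalised eigenvector v of λ).

  λ = -3: largest Jordan block has size 2, contributing (x + 3)^2
  λ = -1: largest Jordan block has size 1, contributing (x + 1)

So m_A(x) = (x + 1)*(x + 3)^2 = x^3 + 7*x^2 + 15*x + 9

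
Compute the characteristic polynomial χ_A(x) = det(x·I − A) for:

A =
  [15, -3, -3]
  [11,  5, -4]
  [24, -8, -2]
x^3 - 18*x^2 + 108*x - 216

Expanding det(x·I − A) (e.g. by cofactor expansion or by noting that A is similar to its Jordan form J, which has the same characteristic polynomial as A) gives
  χ_A(x) = x^3 - 18*x^2 + 108*x - 216
which factors as (x - 6)^3. The eigenvalues (with algebraic multiplicities) are λ = 6 with multiplicity 3.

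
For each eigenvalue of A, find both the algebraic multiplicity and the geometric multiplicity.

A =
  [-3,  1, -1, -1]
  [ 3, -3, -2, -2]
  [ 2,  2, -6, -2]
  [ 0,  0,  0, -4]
λ = -4: alg = 4, geom = 2

Step 1 — factor the characteristic polynomial to read off the algebraic multiplicities:
  χ_A(x) = (x + 4)^4

Step 2 — compute geometric multiplicities via the rank-nullity identity g(λ) = n − rank(A − λI):
  rank(A − (-4)·I) = 2, so dim ker(A − (-4)·I) = n − 2 = 2

Summary:
  λ = -4: algebraic multiplicity = 4, geometric multiplicity = 2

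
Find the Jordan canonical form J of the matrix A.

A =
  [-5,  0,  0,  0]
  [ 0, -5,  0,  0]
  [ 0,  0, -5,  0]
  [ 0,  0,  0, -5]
J_1(-5) ⊕ J_1(-5) ⊕ J_1(-5) ⊕ J_1(-5)

The characteristic polynomial is
  det(x·I − A) = x^4 + 20*x^3 + 150*x^2 + 500*x + 625 = (x + 5)^4

Eigenvalues and multiplicities (the geometric multiplicity of λ is n − rank(A − λI), which equals the number of Jordan blocks for λ):
  λ = -5: algebraic multiplicity = 4, geometric multiplicity = 4

Determining the block sizes for each eigenvalue:
  λ = -5: gm = am = 4, so every block has size 1 → block sizes [1, 1, 1, 1]

Assembling the blocks gives a Jordan form
J =
  [-5,  0,  0,  0]
  [ 0, -5,  0,  0]
  [ 0,  0, -5,  0]
  [ 0,  0,  0, -5]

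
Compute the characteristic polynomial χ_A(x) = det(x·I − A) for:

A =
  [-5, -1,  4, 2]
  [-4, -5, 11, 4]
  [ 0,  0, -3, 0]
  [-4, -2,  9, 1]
x^4 + 12*x^3 + 54*x^2 + 108*x + 81

Expanding det(x·I − A) (e.g. by cofactor expansion or by noting that A is similar to its Jordan form J, which has the same characteristic polynomial as A) gives
  χ_A(x) = x^4 + 12*x^3 + 54*x^2 + 108*x + 81
which factors as (x + 3)^4. The eigenvalues (with algebraic multiplicities) are λ = -3 with multiplicity 4.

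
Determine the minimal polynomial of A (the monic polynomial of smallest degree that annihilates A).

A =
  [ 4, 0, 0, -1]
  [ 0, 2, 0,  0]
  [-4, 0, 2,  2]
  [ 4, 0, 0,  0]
x^2 - 4*x + 4

The characteristic polynomial is χ_A(x) = (x - 2)^4, so the eigenvalues are known. The minimal polynomial is
  m_A(x) = Π_λ (x − λ)^{k_λ}
where k_λ is the size of the *largest* Jordan block for λ (equivalently, the smallest k with (A − λI)^k v = 0 for every generalised eigenvector v of λ).

  λ = 2: largest Jordan block has size 2, contributing (x − 2)^2

So m_A(x) = (x - 2)^2 = x^2 - 4*x + 4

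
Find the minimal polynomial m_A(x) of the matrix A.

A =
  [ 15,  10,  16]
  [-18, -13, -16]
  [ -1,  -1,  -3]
x^3 + x^2 - 21*x - 45

The characteristic polynomial is χ_A(x) = (x - 5)*(x + 3)^2, so the eigenvalues are known. The minimal polynomial is
  m_A(x) = Π_λ (x − λ)^{k_λ}
where k_λ is the size of the *largest* Jordan block for λ (equivalently, the smallest k with (A − λI)^k v = 0 for every generalised eigenvector v of λ).

  λ = -3: largest Jordan block has size 2, contributing (x + 3)^2
  λ = 5: largest Jordan block has size 1, contributing (x − 5)

So m_A(x) = (x - 5)*(x + 3)^2 = x^3 + x^2 - 21*x - 45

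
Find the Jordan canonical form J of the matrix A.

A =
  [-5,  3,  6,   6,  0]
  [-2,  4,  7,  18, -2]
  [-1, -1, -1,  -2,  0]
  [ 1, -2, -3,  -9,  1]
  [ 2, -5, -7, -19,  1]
J_3(-2) ⊕ J_2(-2)

The characteristic polynomial is
  det(x·I − A) = x^5 + 10*x^4 + 40*x^3 + 80*x^2 + 80*x + 32 = (x + 2)^5

Eigenvalues and multiplicities (the geometric multiplicity of λ is n − rank(A − λI), which equals the number of Jordan blocks for λ):
  λ = -2: algebraic multiplicity = 5, geometric multiplicity = 2

Determining the block sizes for each eigenvalue:
  λ = -2: with am = 5 and gm = 2, the partition is not yet determined (e.g. several partitions of 5 into 2 parts exist). Let N = A − (-2)·I. Computing rank(N^1) = 3, rank(N^2) = 1, rank(N^3) = 0; the number of blocks of size ≥ j is rank(N^{j−1}) − rank(N^j), giving [2, 2, 1]. So we have 1 block(s) of size 3, 1 block(s) of size 2 → block sizes [3, 2]

Assembling the blocks gives a Jordan form
J =
  [-2,  1,  0,  0,  0]
  [ 0, -2,  1,  0,  0]
  [ 0,  0, -2,  0,  0]
  [ 0,  0,  0, -2,  1]
  [ 0,  0,  0,  0, -2]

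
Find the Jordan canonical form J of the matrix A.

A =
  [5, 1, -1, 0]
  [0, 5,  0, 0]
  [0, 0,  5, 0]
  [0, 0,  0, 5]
J_2(5) ⊕ J_1(5) ⊕ J_1(5)

The characteristic polynomial is
  det(x·I − A) = x^4 - 20*x^3 + 150*x^2 - 500*x + 625 = (x - 5)^4

Eigenvalues and multiplicities (the geometric multiplicity of λ is n − rank(A − λI), which equals the number of Jordan blocks for λ):
  λ = 5: algebraic multiplicity = 4, geometric multiplicity = 3

Determining the block sizes for each eigenvalue:
  λ = 5: 3 blocks summing to 4 forces exactly one block of size 2 and the rest size 1 → block sizes [2, 1, 1]

Assembling the blocks gives a Jordan form
J =
  [5, 1, 0, 0]
  [0, 5, 0, 0]
  [0, 0, 5, 0]
  [0, 0, 0, 5]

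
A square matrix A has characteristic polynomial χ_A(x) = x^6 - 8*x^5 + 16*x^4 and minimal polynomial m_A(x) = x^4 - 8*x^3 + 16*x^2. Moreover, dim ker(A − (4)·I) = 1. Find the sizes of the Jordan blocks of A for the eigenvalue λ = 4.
Block sizes for λ = 4: [2]

Step 1 — from the characteristic polynomial, algebraic multiplicity of λ = 4 is 2. From dim ker(A − (4)·I) = 1, there are exactly 1 Jordan blocks for λ = 4.
Step 2 — from the minimal polynomial, the factor (x − 4)^2 tells us the largest block for λ = 4 has size 2.
Step 3 — with total size 2, 1 blocks, and largest block 2, the block sizes (in nonincreasing order) are [2].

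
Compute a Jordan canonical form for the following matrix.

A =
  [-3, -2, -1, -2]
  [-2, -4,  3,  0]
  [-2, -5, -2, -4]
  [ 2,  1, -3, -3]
J_3(-3) ⊕ J_1(-3)

The characteristic polynomial is
  det(x·I − A) = x^4 + 12*x^3 + 54*x^2 + 108*x + 81 = (x + 3)^4

Eigenvalues and multiplicities (the geometric multiplicity of λ is n − rank(A − λI), which equals the number of Jordan blocks for λ):
  λ = -3: algebraic multiplicity = 4, geometric multiplicity = 2

Determining the block sizes for each eigenvalue:
  λ = -3: with am = 4 and gm = 2, the partition is not yet determined (e.g. several partitions of 4 into 2 parts exist). Let N = A − (-3)·I. Computing rank(N^1) = 2, rank(N^2) = 1, rank(N^3) = 0; the number of blocks of size ≥ j is rank(N^{j−1}) − rank(N^j), giving [2, 1, 1]. So we have 1 block(s) of size 3, 1 block(s) of size 1 → block sizes [3, 1]

Assembling the blocks gives a Jordan form
J =
  [-3,  1,  0,  0]
  [ 0, -3,  1,  0]
  [ 0,  0, -3,  0]
  [ 0,  0,  0, -3]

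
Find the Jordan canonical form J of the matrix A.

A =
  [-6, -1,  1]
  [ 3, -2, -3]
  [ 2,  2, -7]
J_2(-5) ⊕ J_1(-5)

The characteristic polynomial is
  det(x·I − A) = x^3 + 15*x^2 + 75*x + 125 = (x + 5)^3

Eigenvalues and multiplicities (the geometric multiplicity of λ is n − rank(A − λI), which equals the number of Jordan blocks for λ):
  λ = -5: algebraic multiplicity = 3, geometric multiplicity = 2

Determining the block sizes for each eigenvalue:
  λ = -5: 2 blocks summing to 3 forces exactly one block of size 2 and the rest size 1 → block sizes [2, 1]

Assembling the blocks gives a Jordan form
J =
  [-5,  1,  0]
  [ 0, -5,  0]
  [ 0,  0, -5]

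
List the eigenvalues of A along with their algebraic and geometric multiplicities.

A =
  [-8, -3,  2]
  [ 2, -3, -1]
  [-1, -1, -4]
λ = -5: alg = 3, geom = 1

Step 1 — factor the characteristic polynomial to read off the algebraic multiplicities:
  χ_A(x) = (x + 5)^3

Step 2 — compute geometric multiplicities via the rank-nullity identity g(λ) = n − rank(A − λI):
  rank(A − (-5)·I) = 2, so dim ker(A − (-5)·I) = n − 2 = 1

Summary:
  λ = -5: algebraic multiplicity = 3, geometric multiplicity = 1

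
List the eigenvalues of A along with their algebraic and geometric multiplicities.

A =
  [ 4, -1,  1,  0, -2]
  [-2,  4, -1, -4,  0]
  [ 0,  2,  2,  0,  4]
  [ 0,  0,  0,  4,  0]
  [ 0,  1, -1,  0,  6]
λ = 4: alg = 5, geom = 3

Step 1 — factor the characteristic polynomial to read off the algebraic multiplicities:
  χ_A(x) = (x - 4)^5

Step 2 — compute geometric multiplicities via the rank-nullity identity g(λ) = n − rank(A − λI):
  rank(A − (4)·I) = 2, so dim ker(A − (4)·I) = n − 2 = 3

Summary:
  λ = 4: algebraic multiplicity = 5, geometric multiplicity = 3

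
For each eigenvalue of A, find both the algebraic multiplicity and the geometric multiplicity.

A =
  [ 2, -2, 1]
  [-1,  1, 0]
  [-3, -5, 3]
λ = 2: alg = 3, geom = 1

Step 1 — factor the characteristic polynomial to read off the algebraic multiplicities:
  χ_A(x) = (x - 2)^3

Step 2 — compute geometric multiplicities via the rank-nullity identity g(λ) = n − rank(A − λI):
  rank(A − (2)·I) = 2, so dim ker(A − (2)·I) = n − 2 = 1

Summary:
  λ = 2: algebraic multiplicity = 3, geometric multiplicity = 1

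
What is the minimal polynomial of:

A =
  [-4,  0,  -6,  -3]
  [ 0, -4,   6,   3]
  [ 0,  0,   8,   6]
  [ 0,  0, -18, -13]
x^2 + 5*x + 4

The characteristic polynomial is χ_A(x) = (x + 1)*(x + 4)^3, so the eigenvalues are known. The minimal polynomial is
  m_A(x) = Π_λ (x − λ)^{k_λ}
where k_λ is the size of the *largest* Jordan block for λ (equivalently, the smallest k with (A − λI)^k v = 0 for every generalised eigenvector v of λ).

  λ = -4: largest Jordan block has size 1, contributing (x + 4)
  λ = -1: largest Jordan block has size 1, contributing (x + 1)

So m_A(x) = (x + 1)*(x + 4) = x^2 + 5*x + 4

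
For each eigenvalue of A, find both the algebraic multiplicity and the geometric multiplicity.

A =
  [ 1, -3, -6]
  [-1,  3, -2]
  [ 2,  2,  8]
λ = 4: alg = 3, geom = 2

Step 1 — factor the characteristic polynomial to read off the algebraic multiplicities:
  χ_A(x) = (x - 4)^3

Step 2 — compute geometric multiplicities via the rank-nullity identity g(λ) = n − rank(A − λI):
  rank(A − (4)·I) = 1, so dim ker(A − (4)·I) = n − 1 = 2

Summary:
  λ = 4: algebraic multiplicity = 3, geometric multiplicity = 2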